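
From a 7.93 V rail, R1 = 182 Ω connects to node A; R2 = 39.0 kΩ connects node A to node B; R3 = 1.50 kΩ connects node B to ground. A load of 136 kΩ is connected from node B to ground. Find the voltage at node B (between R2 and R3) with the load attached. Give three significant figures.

At node B, R3 is in parallel with the load: R3‖R_L = 1484 Ω.
Below node A the resistance is R2 + (R3‖R_L) = 40480 Ω, so V_A = 7.93 × 40480/40670 = 7.895 V.
Then V_B = V_A × (R3‖R_L)/(R2 + R3‖R_L) = 7.895 × 1484/40480 = 0.289 V.

V ≈ 0.289 V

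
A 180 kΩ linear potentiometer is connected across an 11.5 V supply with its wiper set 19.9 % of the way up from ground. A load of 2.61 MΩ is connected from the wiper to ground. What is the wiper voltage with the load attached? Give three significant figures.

V ≈ 2.26 V

The wiper splits the pot into (1−α)R = 144.2 kΩ above and αR = 35.82 kΩ below.
Lower section ‖ load = 35.34 kΩ.
V_wiper = 11.5 × 35.34/(144.2 + 35.34) = 2.26 V.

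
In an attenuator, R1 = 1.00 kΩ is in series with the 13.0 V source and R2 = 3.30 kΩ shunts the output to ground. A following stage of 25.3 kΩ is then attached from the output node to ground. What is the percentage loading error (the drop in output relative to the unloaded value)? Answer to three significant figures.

2.94 %

The divider's output (Thévenin) resistance is R1‖R2 = 0.7674 kΩ.
Fractional drop under load = R_th/(R_th + R_L) = 0.7674 / (0.7674 + 25.3) = 0.02944.
So the output falls by 2.94 %.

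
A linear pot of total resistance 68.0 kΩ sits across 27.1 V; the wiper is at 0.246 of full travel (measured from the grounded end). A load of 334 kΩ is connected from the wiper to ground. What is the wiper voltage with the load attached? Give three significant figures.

V ≈ 6.42 V

The wiper splits the pot into (1−α)R = 51.27 kΩ above and αR = 16.73 kΩ below.
Lower section ‖ load = 15.93 kΩ.
V_wiper = 27.1 × 15.93/(51.27 + 15.93) = 6.42 V.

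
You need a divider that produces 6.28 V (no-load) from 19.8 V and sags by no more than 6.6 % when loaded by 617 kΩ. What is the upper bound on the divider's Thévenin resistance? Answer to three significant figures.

Loading drop = R_th/(R_th + R_L) ≤ 0.0660, so R_th ≤ R_L · ε/(1−ε) = 617 kΩ × 0.0660/0.9340 = 43.6 kΩ.

R_th ≤ 43.6 kΩ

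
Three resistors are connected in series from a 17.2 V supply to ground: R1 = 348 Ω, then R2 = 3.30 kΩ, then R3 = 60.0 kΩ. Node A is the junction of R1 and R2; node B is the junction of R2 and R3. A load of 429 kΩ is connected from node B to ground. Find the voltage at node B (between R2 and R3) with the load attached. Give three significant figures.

At node B, R3 is in parallel with the load: R3‖R_L = 52640 Ω.
Below node A the resistance is R2 + (R3‖R_L) = 55940 Ω, so V_A = 17.2 × 55940/56290 = 17.09 V.
Then V_B = V_A × (R3‖R_L)/(R2 + R3‖R_L) = 17.09 × 52640/55940 = 16.1 V.

V ≈ 16.1 V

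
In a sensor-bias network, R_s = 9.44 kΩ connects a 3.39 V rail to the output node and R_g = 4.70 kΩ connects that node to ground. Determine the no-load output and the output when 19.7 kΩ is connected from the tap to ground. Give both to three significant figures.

Unloaded: 1.13 V; loaded: 0.972 V

Open-circuit: V = 3.39 × 4.70/(9.44 + 4.70) = 1.13 V.
With the load, R_g becomes R_g‖R_L = 3.795 kΩ, so V = 3.39 × 3.795/13.23 = 0.972 V.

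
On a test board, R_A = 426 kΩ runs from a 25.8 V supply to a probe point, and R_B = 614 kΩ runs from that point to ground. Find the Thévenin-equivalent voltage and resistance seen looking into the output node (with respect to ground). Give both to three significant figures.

V_th = 15.2 V, R_th = 252 kΩ

V_th is the open-circuit tap voltage: 25.8 × 614/(426 + 614) = 15.2 V.
With the supply zeroed, R_A and R_B appear in parallel from the tap: R_th = R_A‖R_B = (426 × 614)/1040 = 252 kΩ.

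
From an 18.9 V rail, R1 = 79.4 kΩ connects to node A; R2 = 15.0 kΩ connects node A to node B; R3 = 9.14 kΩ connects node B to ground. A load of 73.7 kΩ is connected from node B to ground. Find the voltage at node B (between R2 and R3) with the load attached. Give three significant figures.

V ≈ 1.50 V

At node B, R3 is in parallel with the load: R3‖R_L = 8.132 kΩ.
Below node A the resistance is R2 + (R3‖R_L) = 23.13 kΩ, so V_A = 18.9 × 23.13/102.5 = 4.264 V.
Then V_B = V_A × (R3‖R_L)/(R2 + R3‖R_L) = 4.264 × 8.132/23.13 = 1.50 V.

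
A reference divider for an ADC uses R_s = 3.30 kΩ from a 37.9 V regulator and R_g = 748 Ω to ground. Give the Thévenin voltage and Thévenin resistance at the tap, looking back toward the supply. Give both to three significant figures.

V_th = 7.00 V, R_th = 610 Ω

V_th is the open-circuit tap voltage: 37.9 × 748/(3300 + 748) = 7.00 V.
With the supply zeroed, R_s and R_g appear in parallel from the tap: R_th = R_s‖R_g = (3300 × 748)/4048 = 610 Ω.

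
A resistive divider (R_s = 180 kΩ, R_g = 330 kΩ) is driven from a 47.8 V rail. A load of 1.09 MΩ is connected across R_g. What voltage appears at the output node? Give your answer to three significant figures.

The load sits in parallel with R_g: R_g‖R_L = (330 × 1090) / (330 + 1090) = 253.3 kΩ.
V_out = 47.8 × 253.3 / (180 + 253.3) = 47.8 × 253.3/433.3 = 27.9 V.

V_out ≈ 27.9 V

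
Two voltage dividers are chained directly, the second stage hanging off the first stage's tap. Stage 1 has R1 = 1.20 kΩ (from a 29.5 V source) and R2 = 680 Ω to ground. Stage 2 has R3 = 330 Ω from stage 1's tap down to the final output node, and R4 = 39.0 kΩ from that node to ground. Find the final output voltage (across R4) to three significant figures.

Stage 2 presents R3+R4 = 39330 Ω as a load on stage 1's tap.
Stage 1's lower leg becomes R2‖(R3+R4) = 668.4 Ω, so V_mid = 29.5 × 668.4/1868 = 10.55 V.
Stage 2 is itself unloaded: V_out = V_mid × R4/(R3+R4) = 10.55 × 39000/39330 = 10.5 V.

V_out ≈ 10.5 V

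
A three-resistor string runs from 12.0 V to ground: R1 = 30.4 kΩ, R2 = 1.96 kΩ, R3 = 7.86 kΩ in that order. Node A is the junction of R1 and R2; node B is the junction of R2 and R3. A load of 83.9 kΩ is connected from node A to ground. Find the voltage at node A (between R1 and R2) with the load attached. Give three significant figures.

V ≈ 2.69 V

Below node A the series string R2+R3 = 9.820 kΩ sits in parallel with the 83.9 kΩ load: 8.791 kΩ.
V_A = 12.0 × 8.791/(30.4 + 8.791) = 2.69 V.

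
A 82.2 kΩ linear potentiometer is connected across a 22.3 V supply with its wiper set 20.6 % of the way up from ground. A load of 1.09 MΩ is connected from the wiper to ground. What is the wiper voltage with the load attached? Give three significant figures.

The wiper splits the pot into (1−α)R = 65.27 kΩ above and αR = 16.93 kΩ below.
Lower section ‖ load = 16.67 kΩ.
V_wiper = 22.3 × 16.67/(65.27 + 16.67) = 4.54 V.

V ≈ 4.54 V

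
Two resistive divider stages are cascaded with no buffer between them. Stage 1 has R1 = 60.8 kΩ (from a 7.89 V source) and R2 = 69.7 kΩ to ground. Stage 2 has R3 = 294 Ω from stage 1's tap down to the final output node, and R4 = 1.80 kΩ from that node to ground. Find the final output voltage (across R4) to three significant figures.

Stage 2 presents R3+R4 = 2094 Ω as a load on stage 1's tap.
Stage 1's lower leg becomes R2‖(R3+R4) = 2033 Ω, so V_mid = 7.89 × 2033/62830 = 0.2553 V.
Stage 2 is itself unloaded: V_out = V_mid × R4/(R3+R4) = 0.2553 × 1800/2094 = 0.219 V.

V_out ≈ 0.219 V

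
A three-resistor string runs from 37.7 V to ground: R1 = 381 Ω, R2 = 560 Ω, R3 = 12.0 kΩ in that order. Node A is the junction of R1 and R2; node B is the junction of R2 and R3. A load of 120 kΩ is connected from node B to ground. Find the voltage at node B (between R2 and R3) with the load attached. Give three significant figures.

At node B, R3 is in parallel with the load: R3‖R_L = 10910 Ω.
Below node A the resistance is R2 + (R3‖R_L) = 11470 Ω, so V_A = 37.7 × 11470/11850 = 36.49 V.
Then V_B = V_A × (R3‖R_L)/(R2 + R3‖R_L) = 36.49 × 10910/11470 = 34.7 V.

V ≈ 34.7 V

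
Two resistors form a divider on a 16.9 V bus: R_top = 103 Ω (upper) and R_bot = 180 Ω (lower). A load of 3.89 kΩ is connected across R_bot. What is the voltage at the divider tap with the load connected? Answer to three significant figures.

V_out ≈ 10.6 V

The load sits in parallel with R_bot: R_bot‖R_L = (180 × 3890) / (180 + 3890) = 172.0 Ω.
V_out = 16.9 × 172.0 / (103 + 172.0) = 16.9 × 172.0/275.0 = 10.6 V.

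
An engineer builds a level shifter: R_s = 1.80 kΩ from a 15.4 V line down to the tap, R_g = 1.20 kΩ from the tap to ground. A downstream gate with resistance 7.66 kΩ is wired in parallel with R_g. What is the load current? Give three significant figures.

R_g‖R_L = 1.037 kΩ; V_out = 15.4 × 1.037/2.837 = 5.631 V.
I_L = V_out / R_L = 5.631 / 7.66 kΩ = 0.735 mA.

I_L ≈ 0.735 mA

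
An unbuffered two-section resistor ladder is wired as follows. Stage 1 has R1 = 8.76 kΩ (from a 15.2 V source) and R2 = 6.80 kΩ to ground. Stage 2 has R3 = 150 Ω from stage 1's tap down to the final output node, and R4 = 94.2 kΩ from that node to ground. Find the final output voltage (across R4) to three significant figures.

Stage 2 presents R3+R4 = 94350 Ω as a load on stage 1's tap.
Stage 1's lower leg becomes R2‖(R3+R4) = 6343 Ω, so V_mid = 15.2 × 6343/15100 = 6.384 V.
Stage 2 is itself unloaded: V_out = V_mid × R4/(R3+R4) = 6.384 × 94200/94350 = 6.37 V.

V_out ≈ 6.37 V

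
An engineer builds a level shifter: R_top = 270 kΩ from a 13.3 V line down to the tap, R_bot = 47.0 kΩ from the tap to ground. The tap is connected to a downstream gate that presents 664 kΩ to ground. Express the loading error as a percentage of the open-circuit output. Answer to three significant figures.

5.69 %

The divider's output (Thévenin) resistance is R_top‖R_bot = 40.03 kΩ.
Fractional drop under load = R_th/(R_th + R_L) = 40.03 / (40.03 + 664) = 0.05686.
So the output falls by 5.69 %.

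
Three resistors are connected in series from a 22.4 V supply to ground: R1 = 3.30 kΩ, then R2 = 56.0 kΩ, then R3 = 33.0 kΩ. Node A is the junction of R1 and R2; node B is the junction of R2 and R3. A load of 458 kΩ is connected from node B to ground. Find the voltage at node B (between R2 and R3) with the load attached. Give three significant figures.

V ≈ 7.65 V

At node B, R3 is in parallel with the load: R3‖R_L = 30.78 kΩ.
Below node A the resistance is R2 + (R3‖R_L) = 86.78 kΩ, so V_A = 22.4 × 86.78/90.08 = 21.58 V.
Then V_B = V_A × (R3‖R_L)/(R2 + R3‖R_L) = 21.58 × 30.78/86.78 = 7.65 V.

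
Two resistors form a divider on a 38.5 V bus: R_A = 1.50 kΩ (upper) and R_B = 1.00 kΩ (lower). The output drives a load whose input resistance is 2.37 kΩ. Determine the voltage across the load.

The load sits in parallel with R_B: R_B‖R_L = (1.00 × 2.37) / (1.00 + 2.37) = 0.7033 kΩ.
V_out = 38.5 × 0.7033 / (1.50 + 0.7033) = 38.5 × 0.7033/2.203 = 12.3 V.

V_out ≈ 12.3 V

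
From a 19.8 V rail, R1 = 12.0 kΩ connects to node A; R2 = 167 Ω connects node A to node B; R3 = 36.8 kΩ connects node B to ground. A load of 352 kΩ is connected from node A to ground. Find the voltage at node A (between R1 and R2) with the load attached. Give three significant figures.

V ≈ 14.6 V

Below node A the series string R2+R3 = 36970 Ω sits in parallel with the 352000 Ω load: 33450 Ω.
V_A = 19.8 × 33450/(12000 + 33450) = 14.6 V.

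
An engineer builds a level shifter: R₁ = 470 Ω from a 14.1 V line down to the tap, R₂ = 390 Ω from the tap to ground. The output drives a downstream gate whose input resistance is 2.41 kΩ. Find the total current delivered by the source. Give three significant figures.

R₂‖R_L = 335.7 Ω, so the source sees R₁ + R₂‖R_L = 805.7 Ω.
I = 14.1 V / 805.7 Ω = 17.5 mA.

I ≈ 17.5 mA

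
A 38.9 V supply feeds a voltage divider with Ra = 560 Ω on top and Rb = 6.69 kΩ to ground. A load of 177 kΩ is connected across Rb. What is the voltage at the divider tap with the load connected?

The load sits in parallel with Rb: Rb‖R_L = (6690 × 177000) / (6690 + 177000) = 6446 Ω.
V_out = 38.9 × 6446 / (560 + 6446) = 38.9 × 6446/7006 = 35.8 V.

V_out ≈ 35.8 V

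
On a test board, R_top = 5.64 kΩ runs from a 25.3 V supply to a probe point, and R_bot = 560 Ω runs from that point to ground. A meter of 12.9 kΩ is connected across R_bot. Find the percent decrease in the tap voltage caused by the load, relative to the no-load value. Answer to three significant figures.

3.80 %

The divider's output (Thévenin) resistance is R_top‖R_bot = 509.4 Ω.
Fractional drop under load = R_th/(R_th + R_L) = 509.4 / (509.4 + 12900) = 0.03799.
So the output falls by 3.80 %.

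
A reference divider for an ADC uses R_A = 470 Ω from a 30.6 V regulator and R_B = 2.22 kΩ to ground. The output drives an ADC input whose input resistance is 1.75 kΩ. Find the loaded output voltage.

The load sits in parallel with R_B: R_B‖R_L = (2220 × 1750) / (2220 + 1750) = 978.6 Ω.
V_out = 30.6 × 978.6 / (470 + 978.6) = 30.6 × 978.6/1449 = 20.7 V.

V_out ≈ 20.7 V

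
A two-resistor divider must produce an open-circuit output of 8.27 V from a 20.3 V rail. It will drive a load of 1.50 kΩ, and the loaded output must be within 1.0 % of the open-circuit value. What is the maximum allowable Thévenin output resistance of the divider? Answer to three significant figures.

R_th ≤ 15.2 Ω

Loading drop = R_th/(R_th + R_L) ≤ 0.0100, so R_th ≤ R_L · ε/(1−ε) = 1.50 kΩ × 0.0100/0.9900 = 15.2 Ω.
(Any R1, R2 with R2/(R1+R2) = 0.407 and R1‖R2 ≤ 15.2 Ω will meet the spec.)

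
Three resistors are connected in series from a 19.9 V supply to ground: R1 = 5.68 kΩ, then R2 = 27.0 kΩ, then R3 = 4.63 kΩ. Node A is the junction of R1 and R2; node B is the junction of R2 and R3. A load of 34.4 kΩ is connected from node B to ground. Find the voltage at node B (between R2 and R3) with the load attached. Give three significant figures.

At node B, R3 is in parallel with the load: R3‖R_L = 4.081 kΩ.
Below node A the resistance is R2 + (R3‖R_L) = 31.08 kΩ, so V_A = 19.9 × 31.08/36.76 = 16.83 V.
Then V_B = V_A × (R3‖R_L)/(R2 + R3‖R_L) = 16.83 × 4.081/31.08 = 2.21 V.

V ≈ 2.21 V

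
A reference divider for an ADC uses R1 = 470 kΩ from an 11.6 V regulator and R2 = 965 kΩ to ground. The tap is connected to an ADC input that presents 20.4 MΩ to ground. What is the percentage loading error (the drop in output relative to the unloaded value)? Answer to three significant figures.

1.53 %

The divider's output (Thévenin) resistance is R1‖R2 = 316.1 kΩ.
Fractional drop under load = R_th/(R_th + R_L) = 316.1 / (316.1 + 20400) = 0.01526.
So the output falls by 1.53 %.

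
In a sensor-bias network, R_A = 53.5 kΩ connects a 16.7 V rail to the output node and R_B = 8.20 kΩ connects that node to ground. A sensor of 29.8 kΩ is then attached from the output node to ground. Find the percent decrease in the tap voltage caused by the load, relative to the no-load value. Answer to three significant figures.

Unloaded V = 16.7 × 8.20/61.70 = 2.219 V.
Loaded: R_B‖R_L = 6.431 kΩ, giving V = 16.7 × 6.431/59.93 = 1.792 V.
Drop = (2.219 − 1.792) / 2.219 = 19.3 %.

19.3 %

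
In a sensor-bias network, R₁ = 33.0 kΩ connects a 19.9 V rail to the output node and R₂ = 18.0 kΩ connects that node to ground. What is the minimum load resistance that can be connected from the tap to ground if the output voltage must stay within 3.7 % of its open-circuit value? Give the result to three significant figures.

Output resistance R_th = R₁‖R₂ = (33.0 × 18.0)/51.00 = 11.65 kΩ.
The fractional drop is R_th/(R_th + R_L); requiring this ≤ 0.0370 gives R_L ≥ R_th(1/0.0370 − 1) = 11.65 × 26.03 = 303 kΩ.

R_L(min) ≈ 303 kΩ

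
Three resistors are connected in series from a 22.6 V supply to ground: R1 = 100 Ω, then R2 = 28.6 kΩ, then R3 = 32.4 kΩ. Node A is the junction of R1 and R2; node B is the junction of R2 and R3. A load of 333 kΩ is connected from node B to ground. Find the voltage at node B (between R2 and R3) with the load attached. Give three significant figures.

At node B, R3 is in parallel with the load: R3‖R_L = 29530 Ω.
Below node A the resistance is R2 + (R3‖R_L) = 58130 Ω, so V_A = 22.6 × 58130/58230 = 22.56 V.
Then V_B = V_A × (R3‖R_L)/(R2 + R3‖R_L) = 22.56 × 29530/58130 = 11.5 V.

V ≈ 11.5 V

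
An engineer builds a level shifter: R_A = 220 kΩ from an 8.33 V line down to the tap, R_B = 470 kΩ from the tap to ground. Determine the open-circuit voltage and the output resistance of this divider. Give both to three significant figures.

V_th is the open-circuit tap voltage: 8.33 × 470/(220 + 470) = 5.67 V.
With the supply zeroed, R_A and R_B appear in parallel from the tap: R_th = R_A‖R_B = (220 × 470)/690.0 = 150 kΩ.

V_th = 5.67 V, R_th = 150 kΩ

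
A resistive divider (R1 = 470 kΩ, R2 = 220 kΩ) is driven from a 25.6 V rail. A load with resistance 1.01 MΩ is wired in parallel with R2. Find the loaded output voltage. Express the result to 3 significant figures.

The load sits in parallel with R2: R2‖R_L = (220 × 1010) / (220 + 1010) = 180.7 kΩ.
V_out = 25.6 × 180.7 / (470 + 180.7) = 25.6 × 180.7/650.7 = 7.11 V.

V_out ≈ 7.11 V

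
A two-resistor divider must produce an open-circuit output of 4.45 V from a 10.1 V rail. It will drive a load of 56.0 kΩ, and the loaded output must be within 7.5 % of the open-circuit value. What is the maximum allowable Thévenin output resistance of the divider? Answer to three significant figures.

R_th ≤ 4.54 kΩ

Loading drop = R_th/(R_th + R_L) ≤ 0.0750, so R_th ≤ R_L · ε/(1−ε) = 56.0 kΩ × 0.0750/0.9250 = 4.54 kΩ.
(Any R1, R2 with R2/(R1+R2) = 0.441 and R1‖R2 ≤ 4.54 kΩ will meet the spec.)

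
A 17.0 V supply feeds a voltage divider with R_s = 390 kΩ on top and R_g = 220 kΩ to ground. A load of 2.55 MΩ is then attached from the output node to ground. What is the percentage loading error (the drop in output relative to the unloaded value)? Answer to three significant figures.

The divider's output (Thévenin) resistance is R_s‖R_g = 140.7 kΩ.
Fractional drop under load = R_th/(R_th + R_L) = 140.7 / (140.7 + 2550) = 0.05228.
So the output falls by 5.23 %.

5.23 %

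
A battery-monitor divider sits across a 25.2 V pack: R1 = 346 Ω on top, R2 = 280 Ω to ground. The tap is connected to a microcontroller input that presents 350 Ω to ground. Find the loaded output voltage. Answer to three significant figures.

The load sits in parallel with R2: R2‖R_L = (280 × 350) / (280 + 350) = 155.6 Ω.
V_out = 25.2 × 155.6 / (346 + 155.6) = 25.2 × 155.6/501.6 = 7.82 V.
(Unloaded it would have been 11.3 V.)

V_out ≈ 7.82 V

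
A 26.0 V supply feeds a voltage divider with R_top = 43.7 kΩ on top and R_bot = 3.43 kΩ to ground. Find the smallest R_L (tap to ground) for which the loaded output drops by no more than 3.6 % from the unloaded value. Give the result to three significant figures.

Output resistance R_th = R_top‖R_bot = (43.7 × 3.43)/47.13 = 3.180 kΩ.
The fractional drop is R_th/(R_th + R_L); requiring this ≤ 0.0360 gives R_L ≥ R_th(1/0.0360 − 1) = 3.180 × 26.78 = 85.2 kΩ.

R_L(min) ≈ 85.2 kΩ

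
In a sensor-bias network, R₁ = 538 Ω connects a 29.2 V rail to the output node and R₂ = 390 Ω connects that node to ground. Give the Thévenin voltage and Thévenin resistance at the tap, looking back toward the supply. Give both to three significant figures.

V_th = 12.3 V, R_th = 226 Ω

V_th is the open-circuit tap voltage: 29.2 × 390/(538 + 390) = 12.3 V.
With the supply zeroed, R₁ and R₂ appear in parallel from the tap: R_th = R₁‖R₂ = (538 × 390)/928.0 = 226 Ω.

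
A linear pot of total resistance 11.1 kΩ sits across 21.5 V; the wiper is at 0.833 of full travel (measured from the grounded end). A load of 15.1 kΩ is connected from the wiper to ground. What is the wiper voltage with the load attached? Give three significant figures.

V ≈ 16.2 V

The wiper splits the pot into (1−α)R = 1.854 kΩ above and αR = 9.246 kΩ below.
Lower section ‖ load = 5.735 kΩ.
V_wiper = 21.5 × 5.735/(1.854 + 5.735) = 16.2 V.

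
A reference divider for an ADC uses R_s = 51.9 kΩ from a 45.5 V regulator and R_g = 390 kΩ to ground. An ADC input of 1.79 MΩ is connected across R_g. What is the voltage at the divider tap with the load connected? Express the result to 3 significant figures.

The load sits in parallel with R_g: R_g‖R_L = (390 × 1790) / (390 + 1790) = 320.2 kΩ.
V_out = 45.5 × 320.2 / (51.9 + 320.2) = 45.5 × 320.2/372.1 = 39.2 V.

V_out ≈ 39.2 V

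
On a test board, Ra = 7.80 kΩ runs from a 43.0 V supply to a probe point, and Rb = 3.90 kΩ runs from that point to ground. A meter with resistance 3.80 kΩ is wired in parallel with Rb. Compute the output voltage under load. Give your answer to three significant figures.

V_out ≈ 8.51 V

The load sits in parallel with Rb: Rb‖R_L = (3.90 × 3.80) / (3.90 + 3.80) = 1.925 kΩ.
V_out = 43.0 × 1.925 / (7.80 + 1.925) = 43.0 × 1.925/9.725 = 8.51 V.
(Unloaded it would have been 14.3 V.)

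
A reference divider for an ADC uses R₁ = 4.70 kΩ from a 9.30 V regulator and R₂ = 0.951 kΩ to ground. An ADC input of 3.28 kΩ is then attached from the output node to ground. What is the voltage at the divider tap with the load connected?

The load sits in parallel with R₂: R₂‖R_L = (951 × 3280) / (951 + 3280) = 737.2 Ω.
V_out = 9.30 × 737.2 / (4700 + 737.2) = 9.30 × 737.2/5437 = 1.26 V.

V_out ≈ 1.26 V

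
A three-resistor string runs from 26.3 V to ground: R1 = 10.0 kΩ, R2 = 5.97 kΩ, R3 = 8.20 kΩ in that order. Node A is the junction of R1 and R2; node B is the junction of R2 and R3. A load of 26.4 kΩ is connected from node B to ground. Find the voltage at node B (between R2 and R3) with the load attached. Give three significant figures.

At node B, R3 is in parallel with the load: R3‖R_L = 6.257 kΩ.
Below node A the resistance is R2 + (R3‖R_L) = 12.23 kΩ, so V_A = 26.3 × 12.23/22.23 = 14.47 V.
Then V_B = V_A × (R3‖R_L)/(R2 + R3‖R_L) = 14.47 × 6.257/12.23 = 7.40 V.

V ≈ 7.40 V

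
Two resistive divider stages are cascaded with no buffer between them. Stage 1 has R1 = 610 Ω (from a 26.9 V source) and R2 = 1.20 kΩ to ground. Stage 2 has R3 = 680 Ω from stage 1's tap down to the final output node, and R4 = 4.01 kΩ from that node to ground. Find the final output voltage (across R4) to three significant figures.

V_out ≈ 14.0 V

Stage 2 presents R3+R4 = 4690 Ω as a load on stage 1's tap.
Stage 1's lower leg becomes R2‖(R3+R4) = 955.5 Ω, so V_mid = 26.9 × 955.5/1566 = 16.42 V.
Stage 2 is itself unloaded: V_out = V_mid × R4/(R3+R4) = 16.42 × 4010/4690 = 14.0 V.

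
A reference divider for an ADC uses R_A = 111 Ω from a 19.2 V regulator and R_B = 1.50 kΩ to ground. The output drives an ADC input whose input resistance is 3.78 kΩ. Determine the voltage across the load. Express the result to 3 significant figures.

V_out ≈ 17.4 V

The load sits in parallel with R_B: R_B‖R_L = (1500 × 3780) / (1500 + 3780) = 1074 Ω.
V_out = 19.2 × 1074 / (111 + 1074) = 19.2 × 1074/1185 = 17.4 V.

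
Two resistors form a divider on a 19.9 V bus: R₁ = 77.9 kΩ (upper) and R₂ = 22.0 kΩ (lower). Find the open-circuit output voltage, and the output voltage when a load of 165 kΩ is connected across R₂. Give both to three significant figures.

Unloaded: 4.38 V; loaded: 3.97 V

Open-circuit: V = 19.9 × 22.0/(77.9 + 22.0) = 4.38 V.
With the load, R₂ becomes R₂‖R_L = 19.41 kΩ, so V = 19.9 × 19.41/97.31 = 3.97 V.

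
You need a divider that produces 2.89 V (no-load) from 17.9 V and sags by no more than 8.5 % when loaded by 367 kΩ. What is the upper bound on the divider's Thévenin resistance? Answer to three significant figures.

Loading drop = R_th/(R_th + R_L) ≤ 0.0850, so R_th ≤ R_L · ε/(1−ε) = 367 kΩ × 0.0850/0.9150 = 34.1 kΩ.

R_th ≤ 34.1 kΩ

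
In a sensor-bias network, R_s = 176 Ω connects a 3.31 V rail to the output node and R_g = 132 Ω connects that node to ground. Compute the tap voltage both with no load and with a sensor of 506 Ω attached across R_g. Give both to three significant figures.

Unloaded: 1.42 V; loaded: 1.23 V

Open-circuit: V = 3.31 × 132/(176 + 132) = 1.42 V.
With the load, R_g becomes R_g‖R_L = 104.7 Ω, so V = 3.31 × 104.7/280.7 = 1.23 V.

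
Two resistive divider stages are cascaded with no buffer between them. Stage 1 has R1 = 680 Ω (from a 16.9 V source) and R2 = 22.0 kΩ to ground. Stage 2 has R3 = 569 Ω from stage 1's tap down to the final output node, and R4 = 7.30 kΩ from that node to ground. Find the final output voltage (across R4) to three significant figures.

V_out ≈ 14.0 V

Stage 2 presents R3+R4 = 7869 Ω as a load on stage 1's tap.
Stage 1's lower leg becomes R2‖(R3+R4) = 5796 Ω, so V_mid = 16.9 × 5796/6476 = 15.13 V.
Stage 2 is itself unloaded: V_out = V_mid × R4/(R3+R4) = 15.13 × 7300/7869 = 14.0 V.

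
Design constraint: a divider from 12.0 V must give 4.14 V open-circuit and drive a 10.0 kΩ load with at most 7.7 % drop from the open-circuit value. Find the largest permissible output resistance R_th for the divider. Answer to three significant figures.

R_th ≤ 834 Ω

Loading drop = R_th/(R_th + R_L) ≤ 0.0770, so R_th ≤ R_L · ε/(1−ε) = 10.0 kΩ × 0.0770/0.9230 = 834 Ω.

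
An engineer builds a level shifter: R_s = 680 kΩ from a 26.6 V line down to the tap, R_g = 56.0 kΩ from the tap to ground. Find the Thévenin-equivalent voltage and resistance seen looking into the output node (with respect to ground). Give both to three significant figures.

V_th is the open-circuit tap voltage: 26.6 × 56.0/(680 + 56.0) = 2.02 V.
With the supply zeroed, R_s and R_g appear in parallel from the tap: R_th = R_s‖R_g = (680 × 56.0)/736.0 = 51.7 kΩ.

V_th = 2.02 V, R_th = 51.7 kΩ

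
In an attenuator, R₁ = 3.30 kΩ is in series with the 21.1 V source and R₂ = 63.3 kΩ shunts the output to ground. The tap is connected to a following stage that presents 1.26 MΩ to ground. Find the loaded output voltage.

The load sits in parallel with R₂: R₂‖R_L = (63.3 × 1260) / (63.3 + 1260) = 60.27 kΩ.
V_out = 21.1 × 60.27 / (3.30 + 60.27) = 21.1 × 60.27/63.57 = 20.0 V.

V_out ≈ 20.0 V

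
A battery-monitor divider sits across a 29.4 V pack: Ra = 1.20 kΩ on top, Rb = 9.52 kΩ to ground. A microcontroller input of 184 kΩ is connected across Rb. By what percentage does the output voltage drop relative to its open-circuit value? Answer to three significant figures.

The divider's output (Thévenin) resistance is Ra‖Rb = 1.066 kΩ.
Fractional drop under load = R_th/(R_th + R_L) = 1.066 / (1.066 + 184) = 0.005758.
So the output falls by 0.576 %.

0.576 %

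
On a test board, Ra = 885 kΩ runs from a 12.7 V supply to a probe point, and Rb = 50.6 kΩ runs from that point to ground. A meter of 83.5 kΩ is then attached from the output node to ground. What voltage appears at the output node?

V_out ≈ 0.437 V

The load sits in parallel with Rb: Rb‖R_L = (50.6 × 83.5) / (50.6 + 83.5) = 31.51 kΩ.
V_out = 12.7 × 31.51 / (885 + 31.51) = 12.7 × 31.51/916.5 = 0.437 V.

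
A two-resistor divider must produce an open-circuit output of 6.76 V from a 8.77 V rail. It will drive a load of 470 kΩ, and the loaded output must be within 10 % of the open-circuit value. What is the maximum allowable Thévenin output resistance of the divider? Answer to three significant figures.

Loading drop = R_th/(R_th + R_L) ≤ 0.100, so R_th ≤ R_L · ε/(1−ε) = 470 kΩ × 0.100/0.9000 = 52.2 kΩ.

R_th ≤ 52.2 kΩ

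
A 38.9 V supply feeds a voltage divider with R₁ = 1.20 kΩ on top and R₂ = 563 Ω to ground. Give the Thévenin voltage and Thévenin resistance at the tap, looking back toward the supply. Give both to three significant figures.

V_th = 12.4 V, R_th = 383 Ω

V_th is the open-circuit tap voltage: 38.9 × 563/(1200 + 563) = 12.4 V.
With the supply zeroed, R₁ and R₂ appear in parallel from the tap: R_th = R₁‖R₂ = (1200 × 563)/1763 = 383 Ω.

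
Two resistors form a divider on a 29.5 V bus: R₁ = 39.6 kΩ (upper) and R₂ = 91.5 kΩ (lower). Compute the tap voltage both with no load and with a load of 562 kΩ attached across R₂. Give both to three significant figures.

Unloaded: 20.6 V; loaded: 19.6 V

Open-circuit: V = 29.5 × 91.5/(39.6 + 91.5) = 20.6 V.
With the load, R₂ becomes R₂‖R_L = 78.69 kΩ, so V = 29.5 × 78.69/118.3 = 19.6 V.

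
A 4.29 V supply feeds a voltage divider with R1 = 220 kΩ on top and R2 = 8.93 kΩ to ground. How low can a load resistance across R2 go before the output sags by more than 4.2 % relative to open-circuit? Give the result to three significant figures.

R_L(min) ≈ 196 kΩ

Output resistance R_th = R1‖R2 = (220 × 8.93)/228.9 = 8.582 kΩ.
The fractional drop is R_th/(R_th + R_L); requiring this ≤ 0.0420 gives R_L ≥ R_th(1/0.0420 − 1) = 8.582 × 22.81 = 196 kΩ.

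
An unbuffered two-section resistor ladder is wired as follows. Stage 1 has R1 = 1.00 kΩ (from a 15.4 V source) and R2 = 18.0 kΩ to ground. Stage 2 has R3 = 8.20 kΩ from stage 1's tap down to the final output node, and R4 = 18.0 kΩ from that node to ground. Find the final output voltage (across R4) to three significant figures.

Stage 2 presents R3+R4 = 26.20 kΩ as a load on stage 1's tap.
Stage 1's lower leg becomes R2‖(R3+R4) = 10.67 kΩ, so V_mid = 15.4 × 10.67/11.67 = 14.08 V.
Stage 2 is itself unloaded: V_out = V_mid × R4/(R3+R4) = 14.08 × 18.0/26.20 = 9.67 V.

V_out ≈ 9.67 V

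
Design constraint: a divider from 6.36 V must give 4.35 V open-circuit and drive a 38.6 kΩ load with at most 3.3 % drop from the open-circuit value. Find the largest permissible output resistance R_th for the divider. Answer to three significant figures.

R_th ≤ 1.32 kΩ

Loading drop = R_th/(R_th + R_L) ≤ 0.0330, so R_th ≤ R_L · ε/(1−ε) = 38.6 kΩ × 0.0330/0.9670 = 1.32 kΩ.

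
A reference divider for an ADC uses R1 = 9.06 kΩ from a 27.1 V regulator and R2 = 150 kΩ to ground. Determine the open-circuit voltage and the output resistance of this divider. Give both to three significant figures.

V_th is the open-circuit tap voltage: 27.1 × 150/(9.06 + 150) = 25.6 V.
With the supply zeroed, R1 and R2 appear in parallel from the tap: R_th = R1‖R2 = (9.06 × 150)/159.1 = 8.54 kΩ.

V_th = 25.6 V, R_th = 8.54 kΩ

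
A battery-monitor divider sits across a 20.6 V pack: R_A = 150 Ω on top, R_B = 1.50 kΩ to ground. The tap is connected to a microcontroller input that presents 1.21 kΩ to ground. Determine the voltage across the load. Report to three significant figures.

V_out ≈ 16.8 V

The load sits in parallel with R_B: R_B‖R_L = (1500 × 1210) / (1500 + 1210) = 669.7 Ω.
V_out = 20.6 × 669.7 / (150 + 669.7) = 20.6 × 669.7/819.7 = 16.8 V.
(Unloaded it would have been 18.7 V.)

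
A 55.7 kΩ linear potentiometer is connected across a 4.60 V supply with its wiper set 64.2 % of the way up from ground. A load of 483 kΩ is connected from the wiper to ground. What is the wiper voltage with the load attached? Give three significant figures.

V ≈ 2.88 V

The wiper splits the pot into (1−α)R = 19.94 kΩ above and αR = 35.76 kΩ below.
Lower section ‖ load = 33.29 kΩ.
V_wiper = 4.60 × 33.29/(19.94 + 33.29) = 2.88 V.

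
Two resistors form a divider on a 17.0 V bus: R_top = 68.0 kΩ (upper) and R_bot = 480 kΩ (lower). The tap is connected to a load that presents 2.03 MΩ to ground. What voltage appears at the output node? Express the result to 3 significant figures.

The load sits in parallel with R_bot: R_bot‖R_L = (480 × 2030) / (480 + 2030) = 388.2 kΩ.
V_out = 17.0 × 388.2 / (68.0 + 388.2) = 17.0 × 388.2/456.2 = 14.5 V.
(Unloaded it would have been 14.9 V.)

V_out ≈ 14.5 V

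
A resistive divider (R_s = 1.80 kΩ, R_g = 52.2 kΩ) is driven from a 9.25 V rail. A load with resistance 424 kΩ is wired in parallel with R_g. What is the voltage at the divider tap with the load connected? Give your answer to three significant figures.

V_out ≈ 8.91 V

The load sits in parallel with R_g: R_g‖R_L = (52.2 × 424) / (52.2 + 424) = 46.48 kΩ.
V_out = 9.25 × 46.48 / (1.80 + 46.48) = 9.25 × 46.48/48.28 = 8.91 V.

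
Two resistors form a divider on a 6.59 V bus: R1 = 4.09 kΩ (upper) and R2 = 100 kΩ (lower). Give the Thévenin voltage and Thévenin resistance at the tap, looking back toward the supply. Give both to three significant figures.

V_th = 6.33 V, R_th = 3.93 kΩ

V_th is the open-circuit tap voltage: 6.59 × 100/(4.09 + 100) = 6.33 V.
With the supply zeroed, R1 and R2 appear in parallel from the tap: R_th = R1‖R2 = (4.09 × 100)/104.1 = 3.93 kΩ.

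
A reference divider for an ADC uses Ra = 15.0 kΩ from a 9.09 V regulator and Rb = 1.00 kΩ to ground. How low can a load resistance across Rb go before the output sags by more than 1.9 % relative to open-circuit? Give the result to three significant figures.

Output resistance R_th = Ra‖Rb = (15000 × 1000)/16000 = 937.5 Ω.
The fractional drop is R_th/(R_th + R_L); requiring this ≤ 0.0190 gives R_L ≥ R_th(1/0.0190 − 1) = 937.5 × 51.63 = 48.4 kΩ.

R_L(min) ≈ 48.4 kΩ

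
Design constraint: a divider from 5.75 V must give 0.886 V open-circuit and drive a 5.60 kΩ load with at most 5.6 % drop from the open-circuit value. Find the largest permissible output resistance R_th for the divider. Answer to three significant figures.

R_th ≤ 332 Ω

Loading drop = R_th/(R_th + R_L) ≤ 0.0560, so R_th ≤ R_L · ε/(1−ε) = 5.60 kΩ × 0.0560/0.9440 = 332 Ω.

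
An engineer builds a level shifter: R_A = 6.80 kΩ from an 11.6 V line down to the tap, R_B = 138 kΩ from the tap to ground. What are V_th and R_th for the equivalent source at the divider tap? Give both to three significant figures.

V_th = 11.1 V, R_th = 6.48 kΩ

V_th is the open-circuit tap voltage: 11.6 × 138/(6.80 + 138) = 11.1 V.
With the supply zeroed, R_A and R_B appear in parallel from the tap: R_th = R_A‖R_B = (6.80 × 138)/144.8 = 6.48 kΩ.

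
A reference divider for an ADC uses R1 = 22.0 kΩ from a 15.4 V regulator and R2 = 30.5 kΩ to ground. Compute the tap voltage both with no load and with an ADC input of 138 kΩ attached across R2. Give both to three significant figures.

Open-circuit: V = 15.4 × 30.5/(22.0 + 30.5) = 8.95 V.
With the load, R2 becomes R2‖R_L = 24.98 kΩ, so V = 15.4 × 24.98/46.98 = 8.19 V.

Unloaded: 8.95 V; loaded: 8.19 V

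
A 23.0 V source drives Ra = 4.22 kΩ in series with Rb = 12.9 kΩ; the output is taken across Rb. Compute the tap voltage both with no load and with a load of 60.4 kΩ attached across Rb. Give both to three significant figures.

Unloaded: 17.3 V; loaded: 16.5 V

Open-circuit: V = 23.0 × 12.9/(4.22 + 12.9) = 17.3 V.
With the load, Rb becomes Rb‖R_L = 10.63 kΩ, so V = 23.0 × 10.63/14.85 = 16.5 V.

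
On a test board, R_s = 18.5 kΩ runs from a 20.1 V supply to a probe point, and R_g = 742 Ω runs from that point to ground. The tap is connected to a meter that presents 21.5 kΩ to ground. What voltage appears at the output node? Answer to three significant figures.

V_out ≈ 0.750 V

The load sits in parallel with R_g: R_g‖R_L = (742 × 21500) / (742 + 21500) = 717.2 Ω.
V_out = 20.1 × 717.2 / (18500 + 717.2) = 20.1 × 717.2/19220 = 0.750 V.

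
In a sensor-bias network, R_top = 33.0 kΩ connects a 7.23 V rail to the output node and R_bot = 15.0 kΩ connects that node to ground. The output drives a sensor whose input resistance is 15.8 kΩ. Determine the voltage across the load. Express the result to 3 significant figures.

The load sits in parallel with R_bot: R_bot‖R_L = (15.0 × 15.8) / (15.0 + 15.8) = 7.695 kΩ.
V_out = 7.23 × 7.695 / (33.0 + 7.695) = 7.23 × 7.695/40.69 = 1.37 V.
(Unloaded it would have been 2.26 V.)

V_out ≈ 1.37 V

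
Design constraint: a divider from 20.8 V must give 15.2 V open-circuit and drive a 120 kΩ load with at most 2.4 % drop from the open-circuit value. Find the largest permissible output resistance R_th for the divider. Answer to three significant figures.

Loading drop = R_th/(R_th + R_L) ≤ 0.0240, so R_th ≤ R_L · ε/(1−ε) = 120 kΩ × 0.0240/0.9760 = 2.95 kΩ.
(Any R1, R2 with R2/(R1+R2) = 0.731 and R1‖R2 ≤ 2.95 kΩ will meet the spec.)

R_th ≤ 2.95 kΩ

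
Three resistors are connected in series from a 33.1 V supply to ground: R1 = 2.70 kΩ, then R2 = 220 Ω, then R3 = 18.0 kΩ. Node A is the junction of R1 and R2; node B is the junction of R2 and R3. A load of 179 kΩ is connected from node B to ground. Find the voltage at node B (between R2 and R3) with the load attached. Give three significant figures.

At node B, R3 is in parallel with the load: R3‖R_L = 16360 Ω.
Below node A the resistance is R2 + (R3‖R_L) = 16580 Ω, so V_A = 33.1 × 16580/19280 = 28.46 V.
Then V_B = V_A × (R3‖R_L)/(R2 + R3‖R_L) = 28.46 × 16360/16580 = 28.1 V.

V ≈ 28.1 V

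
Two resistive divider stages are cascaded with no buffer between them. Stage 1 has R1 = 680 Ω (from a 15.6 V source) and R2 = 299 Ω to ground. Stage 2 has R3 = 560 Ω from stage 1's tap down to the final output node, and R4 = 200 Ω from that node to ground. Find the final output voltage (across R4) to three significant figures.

V_out ≈ 0.985 V

Stage 2 presents R3+R4 = 760.0 Ω as a load on stage 1's tap.
Stage 1's lower leg becomes R2‖(R3+R4) = 214.6 Ω, so V_mid = 15.6 × 214.6/894.6 = 3.742 V.
Stage 2 is itself unloaded: V_out = V_mid × R4/(R3+R4) = 3.742 × 200/760.0 = 0.985 V.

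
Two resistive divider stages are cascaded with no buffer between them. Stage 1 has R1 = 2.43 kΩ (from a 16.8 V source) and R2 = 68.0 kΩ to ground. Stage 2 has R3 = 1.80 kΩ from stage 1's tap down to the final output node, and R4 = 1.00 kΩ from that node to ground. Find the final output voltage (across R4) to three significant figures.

Stage 2 presents R3+R4 = 2.800 kΩ as a load on stage 1's tap.
Stage 1's lower leg becomes R2‖(R3+R4) = 2.689 kΩ, so V_mid = 16.8 × 2.689/5.119 = 8.825 V.
Stage 2 is itself unloaded: V_out = V_mid × R4/(R3+R4) = 8.825 × 1.00/2.800 = 3.15 V.

V_out ≈ 3.15 V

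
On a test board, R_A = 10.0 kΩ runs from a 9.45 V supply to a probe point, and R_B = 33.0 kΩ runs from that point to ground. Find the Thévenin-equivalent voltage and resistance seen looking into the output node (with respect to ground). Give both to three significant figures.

V_th = 7.25 V, R_th = 7.67 kΩ

V_th is the open-circuit tap voltage: 9.45 × 33.0/(10.0 + 33.0) = 7.25 V.
With the supply zeroed, R_A and R_B appear in parallel from the tap: R_th = R_A‖R_B = (10.0 × 33.0)/43.00 = 7.67 kΩ.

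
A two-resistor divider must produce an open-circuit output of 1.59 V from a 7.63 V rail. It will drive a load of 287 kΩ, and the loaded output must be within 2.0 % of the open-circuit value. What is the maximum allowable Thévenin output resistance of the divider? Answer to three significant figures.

R_th ≤ 5.86 kΩ

Loading drop = R_th/(R_th + R_L) ≤ 0.0200, so R_th ≤ R_L · ε/(1−ε) = 287 kΩ × 0.0200/0.9800 = 5.86 kΩ.
(Any R1, R2 with R2/(R1+R2) = 0.208 and R1‖R2 ≤ 5.86 kΩ will meet the spec.)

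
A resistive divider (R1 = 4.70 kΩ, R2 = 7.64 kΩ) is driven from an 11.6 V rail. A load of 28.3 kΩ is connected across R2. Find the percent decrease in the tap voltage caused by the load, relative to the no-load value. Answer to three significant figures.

9.32 %

Unloaded V = 11.6 × 7.64/12.34 = 7.1818 V.
Loaded: R2‖R_L = 6.016 kΩ, giving V = 11.6 × 6.016/10.72 = 6.5122 V.
Drop = (7.1818 − 6.5122) / 7.1818 = 9.32 %.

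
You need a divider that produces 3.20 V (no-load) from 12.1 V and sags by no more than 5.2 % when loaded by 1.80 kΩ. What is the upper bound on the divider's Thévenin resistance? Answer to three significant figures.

Loading drop = R_th/(R_th + R_L) ≤ 0.0520, so R_th ≤ R_L · ε/(1−ε) = 1.80 kΩ × 0.0520/0.9480 = 98.7 Ω.

R_th ≤ 98.7 Ω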